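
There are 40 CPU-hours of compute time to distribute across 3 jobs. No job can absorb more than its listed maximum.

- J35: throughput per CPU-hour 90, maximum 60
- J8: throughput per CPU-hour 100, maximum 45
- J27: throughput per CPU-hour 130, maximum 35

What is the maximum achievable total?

5050

Order the jobs by throughput per CPU-hour: J27 130 > J8 100 > J35 90.
Give J27 35 to hit its cap of 35 → 5 left.
J8: +5 (room for 45) → 5. Pool exhausted.
Total = 100×5 + 130×35 = 5050.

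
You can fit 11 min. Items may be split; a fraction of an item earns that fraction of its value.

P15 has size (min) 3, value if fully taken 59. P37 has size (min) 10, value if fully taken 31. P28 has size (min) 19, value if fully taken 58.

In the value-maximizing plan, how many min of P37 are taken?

8

Best value per unit of size first: P15 59/3≈19.7, P37 31/10≈3.1, P28 58/19≈3.05.
Take all of P15 (3 min, value 59) — 8 min left.
Only 8 min remain; take 8/10 of P37 for value 31×8/10 = 24.8.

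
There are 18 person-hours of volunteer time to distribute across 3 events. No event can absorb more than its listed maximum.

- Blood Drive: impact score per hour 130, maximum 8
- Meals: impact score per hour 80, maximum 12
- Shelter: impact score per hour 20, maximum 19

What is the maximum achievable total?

1840

Rank by impact score per hour: Blood Drive 130 > Meals 80 > Shelter 20.
Blood Drive takes 8 to reach its cap of 8 ; 10 left.
Meals has room for 12 but only 10 remain, so it gets 10.
Total = 130×8 + 80×10 = 1840.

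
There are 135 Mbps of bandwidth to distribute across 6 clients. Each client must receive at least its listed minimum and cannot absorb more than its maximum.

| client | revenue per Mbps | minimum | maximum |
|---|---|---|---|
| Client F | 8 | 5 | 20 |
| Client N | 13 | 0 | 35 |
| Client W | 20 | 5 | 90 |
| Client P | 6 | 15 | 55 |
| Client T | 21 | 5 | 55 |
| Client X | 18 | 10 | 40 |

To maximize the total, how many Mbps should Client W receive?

Meeting every minimum uses 5+0+5+15+5+10 = 40 Mbps, leaving 95.
Highest revenue per Mbps first: Client T 21 > Client W 20 > Client X 18 > Client N 13 > Client F 8 > Client P 6.
Client T: +50 to 55 (cap) — 45 left.
Only 45 left; Client W takes them to reach 50.

50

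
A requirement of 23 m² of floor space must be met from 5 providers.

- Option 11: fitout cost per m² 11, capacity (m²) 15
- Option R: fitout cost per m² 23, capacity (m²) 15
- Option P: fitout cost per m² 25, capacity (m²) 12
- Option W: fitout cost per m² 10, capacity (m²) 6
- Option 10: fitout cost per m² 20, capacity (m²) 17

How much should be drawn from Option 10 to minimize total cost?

Fill from the cheapest provider first.
Option W at 10: take all 6 m² ; 17 still needed.
Take 15 from Option 11 at 11 ; need 2 more.
Option 10 at 20: take 2 of its 17 ; requirement met.
Option R, Option P: unused.

2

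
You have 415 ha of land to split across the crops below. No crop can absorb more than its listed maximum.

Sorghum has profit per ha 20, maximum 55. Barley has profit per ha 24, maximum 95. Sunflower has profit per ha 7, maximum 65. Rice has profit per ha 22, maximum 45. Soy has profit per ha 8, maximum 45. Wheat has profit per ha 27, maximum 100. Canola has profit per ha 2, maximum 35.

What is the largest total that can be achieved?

Highest profit per ha first: Wheat 27 > Barley 24 > Rice 22 > Sorghum 20 > Soy 8 > Sunflower 7 > Canola 2.
Wheat: +100 to 100 (cap) — 315 left.
Give Barley 95 to hit its cap of 95 — 220 left.
Rice takes 45 to reach its cap of 45 — 175 left.
Give Sorghum 55 to hit its cap of 55 — 120 left.
Soy takes 45 to reach its cap of 45 — 75 left.
Sunflower: +65 to 65 (cap) — 10 left.
Canola: +10 (room for 35) → 10. Pool exhausted.
Total = 20×55 + 24×95 + 7×65 + 22×45 + 8×45 + 27×100 + 2×10 = 7905.

7905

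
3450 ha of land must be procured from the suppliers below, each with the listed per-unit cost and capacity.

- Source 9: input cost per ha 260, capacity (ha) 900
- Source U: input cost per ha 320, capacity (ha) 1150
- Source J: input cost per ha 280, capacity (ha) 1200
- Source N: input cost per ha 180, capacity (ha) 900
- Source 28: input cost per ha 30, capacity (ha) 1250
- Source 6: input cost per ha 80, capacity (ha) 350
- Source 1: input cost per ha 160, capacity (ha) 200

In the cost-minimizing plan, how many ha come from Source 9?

Use suppliers in increasing cost order.
Source 28 (30): use full 1250 — 2200 ha to go.
Source 6 at 80: take all 350 ha — 1850 still needed.
Take 200 from Source 1 at 160 — need 1650 more.
Take 900 from Source N at 180 — need 750 more.
Source 9 (260): take the remaining 750 — done.
Source J, Source U: unused.

750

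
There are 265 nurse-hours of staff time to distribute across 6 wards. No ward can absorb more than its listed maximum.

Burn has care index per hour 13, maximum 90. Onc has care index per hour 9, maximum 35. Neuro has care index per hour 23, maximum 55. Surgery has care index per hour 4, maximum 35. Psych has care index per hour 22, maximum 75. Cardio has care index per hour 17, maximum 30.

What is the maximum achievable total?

Highest care index per hour first: Neuro 23 > Psych 22 > Cardio 17 > Burn 13 > Onc 9 > Surgery 4.
Neuro takes 55 to reach its cap of 55 — 210 left.
Give Psych 75 to hit its cap of 75 — 135 left.
Cardio: +30 to 30 (cap) — 105 left.
Burn: +90 to 90 (cap) — 15 left.
Only 15 left; Onc takes them to reach 15.
Total = 13×90 + 9×15 + 23×55 + 22×75 + 17×30 = 4730.

4730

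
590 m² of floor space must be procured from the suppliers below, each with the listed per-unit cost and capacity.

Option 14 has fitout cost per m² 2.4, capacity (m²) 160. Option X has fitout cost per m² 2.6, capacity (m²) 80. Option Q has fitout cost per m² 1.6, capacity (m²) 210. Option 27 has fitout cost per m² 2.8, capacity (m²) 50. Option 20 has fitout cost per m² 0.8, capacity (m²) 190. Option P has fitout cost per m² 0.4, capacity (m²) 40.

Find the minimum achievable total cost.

Cheapest first:
Option P (0.4): use full 40 → 550 m² to go.
Option 20 (0.8): use full 190 → 360 m² to go.
Take 210 from Option Q at 1.6 → need 150 more.
Option 14 (2.4): take the remaining 150 → done.
Option X, Option 27: unused.
Cost = 40×0.4 + 190×0.8 + 210×1.6 + 150×2.4 = 864.

864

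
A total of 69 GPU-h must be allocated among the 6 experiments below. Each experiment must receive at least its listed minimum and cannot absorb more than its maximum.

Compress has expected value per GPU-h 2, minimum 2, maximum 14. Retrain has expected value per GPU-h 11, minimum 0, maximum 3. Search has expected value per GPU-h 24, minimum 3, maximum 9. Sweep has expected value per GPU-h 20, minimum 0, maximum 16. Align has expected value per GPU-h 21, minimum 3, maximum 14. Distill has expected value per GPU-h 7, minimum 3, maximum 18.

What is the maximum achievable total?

Meeting every minimum uses 2+0+3+0+3+3 = 11 GPU-h, leaving 58.
Highest expected value per GPU-h first: Search 24 > Align 21 > Sweep 20 > Retrain 11 > Distill 7 > Compress 2.
Search: +6 to 9 (cap) ; 52 left.
Align: +11 to 14 (cap) ; 41 left.
Sweep: +16 to 16 (cap) ; 25 left.
Retrain: +3 to 3 (cap) ; 22 left.
Distill takes 15 more to reach its cap of 18 ; 7 left.
Compress has room for 12 more but only 7 remain, so it gets 9.
Total = 2×9 + 11×3 + 24×9 + 20×16 + 21×14 + 7×18 = 1007.

1007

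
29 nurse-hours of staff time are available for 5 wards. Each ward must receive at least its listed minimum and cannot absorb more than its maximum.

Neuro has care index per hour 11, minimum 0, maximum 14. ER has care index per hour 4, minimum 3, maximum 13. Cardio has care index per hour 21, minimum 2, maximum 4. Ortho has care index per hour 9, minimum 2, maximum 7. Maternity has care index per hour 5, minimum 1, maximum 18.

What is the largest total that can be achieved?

318

Meeting every minimum uses 0+3+2+2+1 = 8 nurse-hours, leaving 21.
Highest care index per hour first: Cardio 21 > Neuro 11 > Ortho 9 > Maternity 5 > ER 4.
Cardio takes 2 more to reach its cap of 4 — 19 left.
Neuro takes 14 more to reach its cap of 14 — 5 left.
Give Ortho 5 more to hit its cap of 7 — 0 left.
Total = 11×14 + 4×3 + 21×4 + 9×7 + 5×1 = 318.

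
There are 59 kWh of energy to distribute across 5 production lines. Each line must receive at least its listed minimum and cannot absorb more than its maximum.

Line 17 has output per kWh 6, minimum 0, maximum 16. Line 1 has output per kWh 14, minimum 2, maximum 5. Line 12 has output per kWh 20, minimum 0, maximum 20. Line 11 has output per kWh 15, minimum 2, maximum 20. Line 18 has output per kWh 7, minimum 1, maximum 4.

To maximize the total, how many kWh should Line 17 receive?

Meeting every minimum uses 0+2+0+2+1 = 5 kWh, leaving 54.
Highest output per kWh first: Line 12 20 > Line 11 15 > Line 1 14 > Line 18 7 > Line 17 6.
Line 12: +20 to 20 (cap) — 34 left.
Line 11: +18 to 20 (cap) — 16 left.
Line 1 takes 3 more to reach its cap of 5 — 13 left.
Line 18: +3 to 4 (cap) — 10 left.
Only 10 left; Line 17 takes them to reach 10.

10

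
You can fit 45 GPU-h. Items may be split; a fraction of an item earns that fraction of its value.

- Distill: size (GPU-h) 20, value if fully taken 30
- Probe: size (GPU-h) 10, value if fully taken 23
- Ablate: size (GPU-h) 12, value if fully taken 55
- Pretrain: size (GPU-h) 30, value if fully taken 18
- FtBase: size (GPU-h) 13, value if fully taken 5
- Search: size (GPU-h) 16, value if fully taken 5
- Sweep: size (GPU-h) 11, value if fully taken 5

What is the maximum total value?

Best value per unit of size first: Ablate 55/12≈4.58, Probe 23/10≈2.3, Distill 30/20≈1.5, Pretrain 18/30≈0.6, Sweep 5/11≈0.455, FtBase 5/13≈0.385, Search 5/16≈0.312.
All 12 GPU-h of Ablate fit (value 55) → 33 remain.
Probe: take in full, 10 GPU-h for value 23 → 23 left.
Distill: take in full, 20 GPU-h for value 30 → 3 left.
Fill the last 3 GPU-h with part of Pretrain: 3/30 of it earns 1.8.
Total value = 109.8.

109.8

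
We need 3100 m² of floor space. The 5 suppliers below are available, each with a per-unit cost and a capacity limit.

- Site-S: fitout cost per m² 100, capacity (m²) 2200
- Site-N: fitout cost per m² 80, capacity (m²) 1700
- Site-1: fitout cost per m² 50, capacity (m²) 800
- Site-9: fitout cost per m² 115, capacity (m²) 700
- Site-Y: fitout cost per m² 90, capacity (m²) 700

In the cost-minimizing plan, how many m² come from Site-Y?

Use suppliers in increasing cost order.
Take 800 from Site-1 at 50 — need 2300 more.
Site-N at 80: take all 1700 m² — 600 still needed.
Site-Y (90): take the remaining 600 — done.
Site-S, Site-9: unused.

600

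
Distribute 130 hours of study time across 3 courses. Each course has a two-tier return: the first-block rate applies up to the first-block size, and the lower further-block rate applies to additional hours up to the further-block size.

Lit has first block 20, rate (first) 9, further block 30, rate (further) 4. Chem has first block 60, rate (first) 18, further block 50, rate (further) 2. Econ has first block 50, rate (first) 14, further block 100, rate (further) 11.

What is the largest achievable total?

Treat each block as its own option and order by rate: Chem/tier1 18 > Econ/tier1 14 > Econ/tier2 11 > Lit/tier1 9 > Lit/tier2 4 > Chem/tier2 2.
Chem tier1 at 18: fill all 60 → 70 left.
Fill Econ tier1 block (50 at 14) → 20 left.
20 remain; put them into Econ tier2 at 11.
Total = 18×60 + 14×50 + 11×20 = 2000.

2000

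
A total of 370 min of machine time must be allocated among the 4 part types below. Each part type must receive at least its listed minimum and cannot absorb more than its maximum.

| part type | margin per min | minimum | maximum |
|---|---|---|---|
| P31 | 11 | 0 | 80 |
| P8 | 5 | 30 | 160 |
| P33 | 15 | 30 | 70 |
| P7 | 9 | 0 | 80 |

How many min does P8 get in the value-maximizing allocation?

Meeting every minimum uses 0+30+30+0 = 60 min, leaving 310.
Order the part types by margin per min: P33 15 > P31 11 > P7 9 > P8 5.
Give P33 40 more to hit its cap of 70 — 270 left.
P31: +80 to 80 (cap) — 190 left.
P7 takes 80 more to reach its cap of 80 — 110 left.
P8: +110 (room for 130) → 140. Pool exhausted.

140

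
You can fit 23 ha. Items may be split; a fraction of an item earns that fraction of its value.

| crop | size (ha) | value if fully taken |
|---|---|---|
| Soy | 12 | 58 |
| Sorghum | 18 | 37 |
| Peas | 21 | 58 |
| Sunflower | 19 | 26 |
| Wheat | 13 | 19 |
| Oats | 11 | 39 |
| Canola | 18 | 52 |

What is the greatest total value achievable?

97

Best value per unit of size first: Soy 58/12≈4.83, Oats 39/11≈3.55, Canola 52/18≈2.89, Peas 58/21≈2.76, Sorghum 37/18≈2.06, Wheat 19/13≈1.46, Sunflower 26/19≈1.37.
All 12 ha of Soy fit (value 58) → 11 remain.
Take all of Oats (11 ha, value 39) → 0 ha left.
Total value = 97.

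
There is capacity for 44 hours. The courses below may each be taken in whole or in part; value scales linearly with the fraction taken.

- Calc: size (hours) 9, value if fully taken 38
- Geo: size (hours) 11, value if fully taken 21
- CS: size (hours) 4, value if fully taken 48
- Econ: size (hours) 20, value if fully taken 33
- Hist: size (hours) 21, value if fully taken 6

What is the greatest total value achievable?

Sort by value density: CS 48/4≈12, Calc 38/9≈4.22, Geo 21/11≈1.91, Econ 33/20≈1.65, Hist 6/21≈0.286.
Take all of CS (4 hours, value 48) — 40 hours left.
All 9 hours of Calc fit (value 38) — 31 remain.
Take all of Geo (11 hours, value 21) — 20 hours left.
Take all of Econ (20 hours, value 33) — 0 hours left.
Total value = 140.

140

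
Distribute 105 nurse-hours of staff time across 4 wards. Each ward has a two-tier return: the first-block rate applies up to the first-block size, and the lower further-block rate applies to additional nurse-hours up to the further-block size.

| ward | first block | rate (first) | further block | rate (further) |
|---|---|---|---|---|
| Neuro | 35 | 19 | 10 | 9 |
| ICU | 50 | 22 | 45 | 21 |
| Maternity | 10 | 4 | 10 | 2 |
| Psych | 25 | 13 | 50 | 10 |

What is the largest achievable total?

2235

Order all 8 blocks by rate: ICU/tier1 22 > ICU/tier2 21 > Neuro/tier1 19 > Psych/tier1 13 > Psych/tier2 10 > Neuro/tier2 9 > Maternity/tier1 4 > Maternity/tier2 2.
ICU tier1 at 22: fill all 50 ; 55 left.
ICU/tier2 (21): +45 ; 10 left.
Neuro/tier1: +10 of 35 at 19; pool empty.
Total = 22×50 + 21×45 + 19×10 = 2235.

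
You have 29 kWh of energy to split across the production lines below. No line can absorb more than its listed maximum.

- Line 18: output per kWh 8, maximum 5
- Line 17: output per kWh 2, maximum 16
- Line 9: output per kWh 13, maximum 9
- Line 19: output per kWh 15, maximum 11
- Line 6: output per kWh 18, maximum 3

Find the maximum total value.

378

Order the production lines by output per kWh: Line 6 18 > Line 19 15 > Line 9 13 > Line 18 8 > Line 17 2.
Line 6 takes 3 to reach its cap of 3 → 26 left.
Line 19: +11 to 11 (cap) → 15 left.
Give Line 9 9 to hit its cap of 9 → 6 left.
Give Line 18 5 to hit its cap of 5 → 1 left.
Only 1 left; Line 17 takes them to reach 1.
Total = 8×5 + 2×1 + 13×9 + 15×11 + 18×3 = 378.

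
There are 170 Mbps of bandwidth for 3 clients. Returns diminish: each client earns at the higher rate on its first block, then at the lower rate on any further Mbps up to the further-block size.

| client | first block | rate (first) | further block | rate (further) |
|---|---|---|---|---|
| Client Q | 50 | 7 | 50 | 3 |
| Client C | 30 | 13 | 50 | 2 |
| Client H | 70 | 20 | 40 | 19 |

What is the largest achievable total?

Rank every tier by rate: Client H/tier1 20 > Client H/tier2 19 > Client C/tier1 13 > Client Q/tier1 7 > Client Q/tier2 3 > Client C/tier2 2.
Client H/tier1 (20): +70 — 100 left.
Client H tier2 at 19: fill all 40 — 60 left.
Fill Client C tier1 block (30 at 13) — 30 left.
Client Q/tier1: +30 of 50 at 7; pool empty.
Total = 20×70 + 19×40 + 13×30 + 7×30 = 2760.

2760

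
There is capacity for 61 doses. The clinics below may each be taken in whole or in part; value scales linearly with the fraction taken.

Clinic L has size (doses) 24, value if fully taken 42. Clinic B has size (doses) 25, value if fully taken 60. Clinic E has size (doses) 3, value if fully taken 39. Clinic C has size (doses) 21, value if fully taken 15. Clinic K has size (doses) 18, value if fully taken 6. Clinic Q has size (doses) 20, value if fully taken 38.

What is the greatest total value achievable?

159.75

Sort by value density: Clinic E 39/3≈13, Clinic B 60/25≈2.4, Clinic Q 38/20≈1.9, Clinic L 42/24≈1.75, Clinic C 15/21≈0.714, Clinic K 6/18≈0.333.
All 3 doses of Clinic E fit (value 39) → 58 remain.
Clinic B: take in full, 25 doses for value 60 → 33 left.
Clinic Q: take in full, 20 doses for value 38 → 13 left.
Fill the last 13 doses with part of Clinic L: 13/24 of it earns 22.75.
Total value = 159.75.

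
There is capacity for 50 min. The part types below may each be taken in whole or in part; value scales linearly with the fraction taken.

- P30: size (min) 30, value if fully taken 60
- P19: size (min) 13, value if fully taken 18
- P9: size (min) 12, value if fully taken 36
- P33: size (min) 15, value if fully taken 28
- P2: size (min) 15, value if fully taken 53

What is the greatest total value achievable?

Sort by value density: P2 53/15≈3.53, P9 36/12≈3, P30 60/30≈2, P33 28/15≈1.87, P19 18/13≈1.38.
P2: take in full, 15 min for value 53 — 35 left.
All 12 min of P9 fit (value 36) — 23 remain.
Only 23 min remain; take 23/30 of P30 for value 60×23/30 = 46.
Total value = 135.

135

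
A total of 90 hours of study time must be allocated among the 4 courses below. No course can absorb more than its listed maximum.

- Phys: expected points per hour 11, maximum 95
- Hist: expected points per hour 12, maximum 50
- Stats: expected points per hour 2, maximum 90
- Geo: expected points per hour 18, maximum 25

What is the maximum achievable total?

1215

Highest expected points per hour first: Geo 18 > Hist 12 > Phys 11 > Stats 2.
Geo takes 25 to reach its cap of 25 — 65 left.
Hist: +50 to 50 (cap) — 15 left.
Only 15 left; Phys takes them to reach 15.
Total = 11×15 + 12×50 + 18×25 = 1215.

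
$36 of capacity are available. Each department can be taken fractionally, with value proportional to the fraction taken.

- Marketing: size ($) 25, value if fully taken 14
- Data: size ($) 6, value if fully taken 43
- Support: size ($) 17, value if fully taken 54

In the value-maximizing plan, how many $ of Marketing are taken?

Sort by value density: Data 43/6≈7.17, Support 54/17≈3.18, Marketing 14/25≈0.56.
All 6 $ of Data fit (value 43) — 30 remain.
Support: take in full, 17 $ for value 54 — 13 left.
Only 13 $ remain; take 13/25 of Marketing for value 14×13/25 = 7.28.

13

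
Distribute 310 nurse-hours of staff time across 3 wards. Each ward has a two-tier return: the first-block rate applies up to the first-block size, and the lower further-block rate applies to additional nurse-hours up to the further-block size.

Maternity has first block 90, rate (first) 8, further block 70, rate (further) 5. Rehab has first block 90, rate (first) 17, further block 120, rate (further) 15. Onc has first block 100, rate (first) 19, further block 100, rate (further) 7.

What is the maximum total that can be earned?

5230

Rank every tier by rate: Onc/first 19 > Rehab/first 17 > Rehab/second 15 > Maternity/first 8 > Onc/second 7 > Maternity/second 5.
Fill Onc first block (100 at 19) → 210 left.
Fill Rehab first block (90 at 17) → 120 left.
Rehab/second (15): +120 → 0 left.
Total = 19×100 + 17×90 + 15×120 = 5230.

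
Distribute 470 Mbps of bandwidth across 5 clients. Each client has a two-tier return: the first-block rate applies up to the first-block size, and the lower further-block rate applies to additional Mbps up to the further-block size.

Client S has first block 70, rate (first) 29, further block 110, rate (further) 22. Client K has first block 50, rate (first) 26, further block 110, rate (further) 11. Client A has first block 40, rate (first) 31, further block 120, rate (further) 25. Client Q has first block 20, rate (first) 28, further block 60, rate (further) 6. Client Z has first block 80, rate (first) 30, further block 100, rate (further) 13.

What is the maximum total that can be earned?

12510

Order all 10 blocks by rate: Client A/tier1 31 > Client Z/tier1 30 > Client S/tier1 29 > Client Q/tier1 28 > Client K/tier1 26 > Client A/tier2 25 > Client S/tier2 22 > Client Z/tier2 13 > Client K/tier2 11 > Client Q/tier2 6.
Client A/tier1 (31): +40 → 430 left.
Client Z/tier1 (30): +80 → 350 left.
Client S tier1 at 29: fill all 70 → 280 left.
Client Q/tier1 (28): +20 → 260 left.
Client K/tier1 (26): +50 → 210 left.
Fill Client A tier2 block (120 at 25) → 90 left.
Client S/tier2: +90 of 110 at 22; pool empty.
Total = 31×40 + 30×80 + 29×70 + 28×20 + 26×50 + 25×120 + 22×90 = 12510.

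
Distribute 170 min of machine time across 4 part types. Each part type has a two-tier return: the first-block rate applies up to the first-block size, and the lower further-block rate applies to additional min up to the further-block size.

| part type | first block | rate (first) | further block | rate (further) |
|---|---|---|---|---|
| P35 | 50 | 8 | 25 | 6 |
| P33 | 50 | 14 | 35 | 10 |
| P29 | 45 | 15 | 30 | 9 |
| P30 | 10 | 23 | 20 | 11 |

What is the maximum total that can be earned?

Order all 8 blocks by rate: P30/first 23 > P29/first 15 > P33/first 14 > P30/second 11 > P33/second 10 > P29/second 9 > P35/first 8 > P35/second 6.
P30 first at 23: fill all 10 ; 160 left.
Fill P29 first block (45 at 15) ; 115 left.
Fill P33 first block (50 at 14) ; 65 left.
P30 second at 11: fill all 20 ; 45 left.
P33/second (10): +35 ; 10 left.
P29/second: +10 of 30 at 9; pool empty.
Total = 23×10 + 15×45 + 14×50 + 11×20 + 10×35 + 9×10 = 2265.

2265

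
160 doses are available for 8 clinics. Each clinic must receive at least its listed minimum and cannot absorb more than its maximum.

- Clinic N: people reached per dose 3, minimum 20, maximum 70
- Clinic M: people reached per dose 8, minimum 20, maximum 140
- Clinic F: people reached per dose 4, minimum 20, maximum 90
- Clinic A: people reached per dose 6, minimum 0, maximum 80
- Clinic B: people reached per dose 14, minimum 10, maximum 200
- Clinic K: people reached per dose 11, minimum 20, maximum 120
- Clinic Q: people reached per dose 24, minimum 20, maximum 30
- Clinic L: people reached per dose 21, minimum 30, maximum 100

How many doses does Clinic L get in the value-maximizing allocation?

40

Meeting every minimum uses 20+20+20+0+10+20+20+30 = 140 doses, leaving 20.
Order the clinics by people reached per dose: Clinic Q 24 > Clinic L 21 > Clinic B 14 > Clinic K 11 > Clinic M 8 > Clinic A 6 > Clinic F 4 > Clinic N 3.
Clinic Q: +10 to 30 (cap) — 10 left.
Only 10 left; Clinic L takes them to reach 40.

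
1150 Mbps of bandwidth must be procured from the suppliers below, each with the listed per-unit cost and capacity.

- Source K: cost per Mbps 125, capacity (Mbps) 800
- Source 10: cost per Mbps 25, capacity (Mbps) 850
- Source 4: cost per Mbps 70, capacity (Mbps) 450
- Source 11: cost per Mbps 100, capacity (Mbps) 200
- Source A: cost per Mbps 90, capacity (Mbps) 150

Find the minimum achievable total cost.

42250

Use suppliers in increasing cost order.
Take 850 from Source 10 at 25 — need 300 more.
Source 4 at 70: take 300 of its 450 — requirement met.
Source A, Source 11, Source K: unused.
Cost = 850×25 + 300×70 = 42250.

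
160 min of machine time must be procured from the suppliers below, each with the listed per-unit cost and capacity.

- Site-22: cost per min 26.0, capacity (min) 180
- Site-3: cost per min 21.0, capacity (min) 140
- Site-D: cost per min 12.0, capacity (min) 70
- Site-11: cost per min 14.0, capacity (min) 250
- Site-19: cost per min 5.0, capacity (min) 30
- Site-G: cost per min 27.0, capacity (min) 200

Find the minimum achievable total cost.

Cheapest first:
Site-19 (5.0): use full 30 → 130 min to go.
Site-D at 12.0: take all 70 min → 60 still needed.
Take 60 from Site-11 at 14.0 to finish.
Site-3, Site-22, Site-G: unused.
Cost = 30×5.0 + 70×12.0 + 60×14.0 = 1830.

1830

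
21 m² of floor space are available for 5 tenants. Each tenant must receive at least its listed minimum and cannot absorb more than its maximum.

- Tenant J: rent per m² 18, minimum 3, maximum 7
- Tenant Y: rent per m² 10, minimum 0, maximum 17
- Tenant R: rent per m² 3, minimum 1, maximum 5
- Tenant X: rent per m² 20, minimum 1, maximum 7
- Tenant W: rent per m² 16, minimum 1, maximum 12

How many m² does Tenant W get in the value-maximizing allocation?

Meeting every minimum uses 3+0+1+1+1 = 6 m², leaving 15.
Highest rent per m² first: Tenant X 20 > Tenant J 18 > Tenant W 16 > Tenant Y 10 > Tenant R 3.
Tenant X: +6 to 7 (cap) ; 9 left.
Give Tenant J 4 more to hit its cap of 7 ; 5 left.
Tenant W: +5 (room for 11) → 6. Pool exhausted.

6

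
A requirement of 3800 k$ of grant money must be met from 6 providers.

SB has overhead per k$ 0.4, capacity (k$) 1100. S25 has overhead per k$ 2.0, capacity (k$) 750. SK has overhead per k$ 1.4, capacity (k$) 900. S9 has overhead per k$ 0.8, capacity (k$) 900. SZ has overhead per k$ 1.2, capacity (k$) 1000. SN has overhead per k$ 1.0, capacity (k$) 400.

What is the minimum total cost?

3320

Fill from the cheapest provider first.
SB (0.4): use full 1100 → 2700 k$ to go.
S9 at 0.8: take all 900 k$ → 1800 still needed.
SN (1.0): use full 400 → 1400 k$ to go.
Take 1000 from SZ at 1.2 → need 400 more.
Take 400 from SK at 1.4 to finish.
S25: unused.
Cost = 1100×0.4 + 900×0.8 + 400×1.0 + 1000×1.2 + 400×1.4 = 3320.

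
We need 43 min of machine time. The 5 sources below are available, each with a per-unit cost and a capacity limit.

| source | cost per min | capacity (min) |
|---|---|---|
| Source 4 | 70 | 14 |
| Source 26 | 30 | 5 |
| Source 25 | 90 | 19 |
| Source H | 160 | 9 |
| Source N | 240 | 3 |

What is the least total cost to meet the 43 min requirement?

3640

Cheapest first:
Take 5 from Source 26 at 30 ; need 38 more.
Source 4 (70): use full 14 ; 24 min to go.
Source 25 at 90: take all 19 min ; 5 still needed.
Source H at 160: take 5 of its 9 ; requirement met.
Source N: unused.
Cost = 5×30 + 14×70 + 19×90 + 5×160 = 3640.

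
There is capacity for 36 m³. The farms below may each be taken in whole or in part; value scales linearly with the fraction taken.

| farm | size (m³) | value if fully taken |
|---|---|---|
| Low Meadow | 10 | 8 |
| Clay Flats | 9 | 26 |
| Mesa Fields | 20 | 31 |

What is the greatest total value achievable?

62.6

Sort by value density: Clay Flats 26/9≈2.89, Mesa Fields 31/20≈1.55, Low Meadow 8/10≈0.8.
Clay Flats: take in full, 9 m³ for value 26 → 27 left.
All 20 m³ of Mesa Fields fit (value 31) → 7 remain.
7 m³ left: a 7/10 share of Low Meadow gives 8×7/10 = 5.6.
Total value = 62.6.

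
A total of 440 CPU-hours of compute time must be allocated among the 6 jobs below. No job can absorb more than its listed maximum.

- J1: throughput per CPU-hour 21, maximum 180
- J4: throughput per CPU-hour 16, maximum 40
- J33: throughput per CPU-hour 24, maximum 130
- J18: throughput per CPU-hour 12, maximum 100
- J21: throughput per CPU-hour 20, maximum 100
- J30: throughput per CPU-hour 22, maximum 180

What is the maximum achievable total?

9810

Rank by throughput per CPU-hour: J33 24 > J30 22 > J1 21 > J21 20 > J4 16 > J18 12.
J33: +130 to 130 (cap) — 310 left.
J30: +180 to 180 (cap) — 130 left.
J1: +130 (room for 180) → 130. Pool exhausted.
Total = 21×130 + 24×130 + 22×180 = 9810.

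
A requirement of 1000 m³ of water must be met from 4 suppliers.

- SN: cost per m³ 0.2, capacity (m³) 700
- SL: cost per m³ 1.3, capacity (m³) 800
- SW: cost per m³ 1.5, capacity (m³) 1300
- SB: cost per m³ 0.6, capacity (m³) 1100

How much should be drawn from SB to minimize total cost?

Fill from the cheapest supplier first.
Take 700 from SN at 0.2 — need 300 more.
SB at 0.6: take 300 of its 1100 — requirement met.
SL, SW: unused.

300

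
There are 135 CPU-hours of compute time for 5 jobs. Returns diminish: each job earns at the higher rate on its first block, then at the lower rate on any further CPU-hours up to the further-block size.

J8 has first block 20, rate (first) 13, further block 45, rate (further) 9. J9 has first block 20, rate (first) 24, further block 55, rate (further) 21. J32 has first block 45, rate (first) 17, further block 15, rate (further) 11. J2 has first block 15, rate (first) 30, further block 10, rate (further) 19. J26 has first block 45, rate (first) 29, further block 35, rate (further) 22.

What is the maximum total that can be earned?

Order all 10 blocks by rate: J2/T1 30 > J26/T1 29 > J9/T1 24 > J26/T2 22 > J9/T2 21 > J2/T2 19 > J32/T1 17 > J8/T1 13 > J32/T2 11 > J8/T2 9.
J2 T1 at 30: fill all 15 ; 120 left.
Fill J26 T1 block (45 at 29) ; 75 left.
J9 T1 at 24: fill all 20 ; 55 left.
Fill J26 T2 block (35 at 22) ; 20 left.
J9/T2: +20 of 55 at 21; pool empty.
Total = 30×15 + 29×45 + 24×20 + 22×35 + 21×20 = 3425.

3425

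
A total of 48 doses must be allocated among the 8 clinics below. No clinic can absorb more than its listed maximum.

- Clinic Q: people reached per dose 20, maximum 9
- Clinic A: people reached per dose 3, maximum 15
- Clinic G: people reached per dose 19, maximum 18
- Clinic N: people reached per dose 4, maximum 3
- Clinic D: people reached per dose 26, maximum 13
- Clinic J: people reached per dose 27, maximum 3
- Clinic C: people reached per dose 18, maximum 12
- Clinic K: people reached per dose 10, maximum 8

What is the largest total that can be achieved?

1031

Order the clinics by people reached per dose: Clinic J 27 > Clinic D 26 > Clinic Q 20 > Clinic G 19 > Clinic C 18 > Clinic K 10 > Clinic N 4 > Clinic A 3.
Give Clinic J 3 to hit its cap of 3 — 45 left.
Clinic D takes 13 to reach its cap of 13 — 32 left.
Clinic Q: +9 to 9 (cap) — 23 left.
Clinic G takes 18 to reach its cap of 18 — 5 left.
Clinic C: +5 (room for 12) → 5. Pool exhausted.
Total = 20×9 + 19×18 + 26×13 + 27×3 + 18×5 = 1031.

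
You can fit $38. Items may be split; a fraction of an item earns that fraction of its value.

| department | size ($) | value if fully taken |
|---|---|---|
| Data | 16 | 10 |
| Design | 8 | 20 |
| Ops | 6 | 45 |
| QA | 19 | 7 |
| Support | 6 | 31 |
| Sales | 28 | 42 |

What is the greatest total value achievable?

123

Rank by value-to-size ratio: Ops 45/6≈7.5, Support 31/6≈5.17, Design 20/8≈2.5, Sales 42/28≈1.5, Data 10/16≈0.625, QA 7/19≈0.368.
All 6 $ of Ops fit (value 45) → 32 remain.
Support: take in full, 6 $ for value 31 → 26 left.
Take all of Design (8 $, value 20) → 18 $ left.
18 $ left: a 18/28 share of Sales gives 42×18/28 = 27.
Total value = 123.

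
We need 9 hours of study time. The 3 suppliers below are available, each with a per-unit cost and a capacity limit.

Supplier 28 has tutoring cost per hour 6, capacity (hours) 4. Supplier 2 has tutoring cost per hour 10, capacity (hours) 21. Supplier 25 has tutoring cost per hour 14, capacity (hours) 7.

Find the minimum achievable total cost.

74

Cheapest first:
Supplier 28 at 6: take all 4 hours → 5 still needed.
Supplier 2 at 10: take 5 of its 21 → requirement met.
Supplier 25: unused.
Cost = 4×6 + 5×10 = 74.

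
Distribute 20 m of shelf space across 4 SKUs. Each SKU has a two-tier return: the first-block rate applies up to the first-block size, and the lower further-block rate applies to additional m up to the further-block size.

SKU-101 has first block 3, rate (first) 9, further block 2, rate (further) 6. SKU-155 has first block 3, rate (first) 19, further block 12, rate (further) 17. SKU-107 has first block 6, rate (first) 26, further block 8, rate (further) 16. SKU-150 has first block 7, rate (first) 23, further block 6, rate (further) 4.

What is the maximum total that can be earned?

Treat each block as its own option and order by rate: SKU-107/first 26 > SKU-150/first 23 > SKU-155/first 19 > SKU-155/second 17 > SKU-107/second 16 > SKU-101/first 9 > SKU-101/second 6 > SKU-150/second 4.
Fill SKU-107 first block (6 at 26) — 14 left.
SKU-150 first at 23: fill all 7 — 7 left.
SKU-155 first at 19: fill all 3 — 4 left.
SKU-155 second at 17: only 4 left, fill 4.
Total = 26×6 + 23×7 + 19×3 + 17×4 = 442.

442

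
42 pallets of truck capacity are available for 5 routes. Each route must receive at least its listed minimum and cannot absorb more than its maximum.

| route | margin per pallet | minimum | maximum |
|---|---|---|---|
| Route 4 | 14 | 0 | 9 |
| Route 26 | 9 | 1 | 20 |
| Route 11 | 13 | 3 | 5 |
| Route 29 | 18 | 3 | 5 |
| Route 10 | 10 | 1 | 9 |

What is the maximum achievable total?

Meeting every minimum uses 0+1+3+3+1 = 8 pallets, leaving 34.
Highest margin per pallet first: Route 29 18 > Route 4 14 > Route 11 13 > Route 10 10 > Route 26 9.
Give Route 29 2 more to hit its cap of 5 → 32 left.
Route 4: +9 to 9 (cap) → 23 left.
Give Route 11 2 more to hit its cap of 5 → 21 left.
Route 10 takes 8 more to reach its cap of 9 → 13 left.
Route 26 has room for 19 more but only 13 remain, so it gets 14.
Total = 14×9 + 9×14 + 13×5 + 18×5 + 10×9 = 497.

497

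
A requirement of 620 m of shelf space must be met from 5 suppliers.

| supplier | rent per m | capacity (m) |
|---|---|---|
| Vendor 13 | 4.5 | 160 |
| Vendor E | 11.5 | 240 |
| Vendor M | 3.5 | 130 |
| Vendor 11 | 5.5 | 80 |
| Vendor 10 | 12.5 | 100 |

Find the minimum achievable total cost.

Cheapest first:
Take 130 from Vendor M at 3.5 → need 490 more.
Take 160 from Vendor 13 at 4.5 → need 330 more.
Vendor 11 at 5.5: take all 80 m → 250 still needed.
Take 240 from Vendor E at 11.5 → need 10 more.
Vendor 10 at 12.5: take 10 of its 100 → requirement met.
Cost = 130×3.5 + 160×4.5 + 80×5.5 + 240×11.5 + 10×12.5 = 4500.

4500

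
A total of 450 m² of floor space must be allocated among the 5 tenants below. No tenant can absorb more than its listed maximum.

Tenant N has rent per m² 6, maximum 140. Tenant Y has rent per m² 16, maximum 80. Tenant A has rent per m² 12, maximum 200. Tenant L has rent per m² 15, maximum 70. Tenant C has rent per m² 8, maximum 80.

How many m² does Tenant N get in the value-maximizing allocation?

Highest rent per m² first: Tenant Y 16 > Tenant L 15 > Tenant A 12 > Tenant C 8 > Tenant N 6.
Tenant Y: +80 to 80 (cap) — 370 left.
Give Tenant L 70 to hit its cap of 70 — 300 left.
Tenant A takes 200 to reach its cap of 200 — 100 left.
Give Tenant C 80 to hit its cap of 80 — 20 left.
Tenant N has room for 140 but only 20 remain, so it gets 20.

20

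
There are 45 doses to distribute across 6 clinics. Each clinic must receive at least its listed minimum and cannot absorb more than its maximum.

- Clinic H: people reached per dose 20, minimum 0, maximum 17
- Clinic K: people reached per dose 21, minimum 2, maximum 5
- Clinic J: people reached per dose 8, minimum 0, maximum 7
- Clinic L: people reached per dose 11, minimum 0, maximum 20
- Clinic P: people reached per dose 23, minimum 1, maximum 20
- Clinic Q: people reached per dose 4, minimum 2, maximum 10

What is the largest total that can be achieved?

924

Meeting every minimum uses 0+2+0+0+1+2 = 5 doses, leaving 40.
Highest people reached per dose first: Clinic P 23 > Clinic K 21 > Clinic H 20 > Clinic L 11 > Clinic J 8 > Clinic Q 4.
Clinic P takes 19 more to reach its cap of 20 — 21 left.
Clinic K: +3 to 5 (cap) — 18 left.
Give Clinic H 17 more to hit its cap of 17 — 1 left.
Only 1 left; Clinic L takes them to reach 1.
Total = 20×17 + 21×5 + 11×1 + 23×20 + 4×2 = 924.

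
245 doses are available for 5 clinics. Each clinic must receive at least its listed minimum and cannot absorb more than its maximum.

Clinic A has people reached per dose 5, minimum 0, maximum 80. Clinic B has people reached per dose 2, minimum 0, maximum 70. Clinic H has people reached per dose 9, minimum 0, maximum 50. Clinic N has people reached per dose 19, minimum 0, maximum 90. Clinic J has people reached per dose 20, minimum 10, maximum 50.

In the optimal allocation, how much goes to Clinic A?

55

Meeting every minimum uses 0+0+0+0+10 = 10 doses, leaving 235.
Highest people reached per dose first: Clinic J 20 > Clinic N 19 > Clinic H 9 > Clinic A 5 > Clinic B 2.
Clinic J: +40 to 50 (cap) — 195 left.
Clinic N: +90 to 90 (cap) — 105 left.
Clinic H takes 50 more to reach its cap of 50 — 55 left.
Only 55 left; Clinic A takes them to reach 55.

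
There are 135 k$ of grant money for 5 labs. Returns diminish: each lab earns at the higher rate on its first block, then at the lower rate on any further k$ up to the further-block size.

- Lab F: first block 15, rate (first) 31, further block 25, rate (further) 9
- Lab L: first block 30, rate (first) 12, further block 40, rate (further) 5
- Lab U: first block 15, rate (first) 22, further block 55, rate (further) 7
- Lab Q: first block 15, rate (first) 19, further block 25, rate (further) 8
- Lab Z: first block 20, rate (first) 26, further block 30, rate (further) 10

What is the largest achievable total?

Treat each block as its own option and order by rate: Lab F/first 31 > Lab Z/first 26 > Lab U/first 22 > Lab Q/first 19 > Lab L/first 12 > Lab Z/second 10 > Lab F/second 9 > Lab Q/second 8 > Lab U/second 7 > Lab L/second 5.
Lab F/first (31): +15 → 120 left.
Lab Z first at 26: fill all 20 → 100 left.
Lab U/first (22): +15 → 85 left.
Lab Q first at 19: fill all 15 → 70 left.
Lab L first at 12: fill all 30 → 40 left.
Fill Lab Z second block (30 at 10) → 10 left.
10 remain; put them into Lab F second at 9.
Total = 31×15 + 26×20 + 22×15 + 19×15 + 12×30 + 10×30 + 9×10 = 2350.

2350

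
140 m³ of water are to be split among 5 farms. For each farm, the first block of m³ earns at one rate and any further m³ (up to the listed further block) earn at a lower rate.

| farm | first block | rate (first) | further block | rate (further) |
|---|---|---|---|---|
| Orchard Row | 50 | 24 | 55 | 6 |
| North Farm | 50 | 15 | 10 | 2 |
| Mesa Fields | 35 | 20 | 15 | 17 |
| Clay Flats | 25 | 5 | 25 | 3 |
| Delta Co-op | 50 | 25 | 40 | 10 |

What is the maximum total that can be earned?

Treat each block as its own option and order by rate: Delta Co-op/T1 25 > Orchard Row/T1 24 > Mesa Fields/T1 20 > Mesa Fields/T2 17 > North Farm/T1 15 > Delta Co-op/T2 10 > Orchard Row/T2 6 > Clay Flats/T1 5 > Clay Flats/T2 3 > North Farm/T2 2.
Delta Co-op T1 at 25: fill all 50 → 90 left.
Orchard Row/T1 (24): +50 → 40 left.
Mesa Fields T1 at 20: fill all 35 → 5 left.
Mesa Fields/T2: +5 of 15 at 17; pool empty.
Total = 25×50 + 24×50 + 20×35 + 17×5 = 3235.

3235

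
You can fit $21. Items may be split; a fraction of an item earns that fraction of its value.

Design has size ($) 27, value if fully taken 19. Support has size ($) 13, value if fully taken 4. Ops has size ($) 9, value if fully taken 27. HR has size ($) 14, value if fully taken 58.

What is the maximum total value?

79

Sort by value density: HR 58/14≈4.14, Ops 27/9≈3, Design 19/27≈0.704, Support 4/13≈0.308.
Take all of HR (14 $, value 58) ; 7 $ left.
Fill the last 7 $ with part of Ops: 7/9 of it earns 21.
Total value = 79.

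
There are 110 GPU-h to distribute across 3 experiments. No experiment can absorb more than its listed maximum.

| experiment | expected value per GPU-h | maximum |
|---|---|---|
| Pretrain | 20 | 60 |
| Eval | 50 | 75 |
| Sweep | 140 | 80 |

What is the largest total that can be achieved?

12700

Highest expected value per GPU-h first: Sweep 140 > Eval 50 > Pretrain 20.
Sweep takes 80 to reach its cap of 80 → 30 left.
Only 30 left; Eval takes them to reach 30.
Total = 50×30 + 140×80 = 12700.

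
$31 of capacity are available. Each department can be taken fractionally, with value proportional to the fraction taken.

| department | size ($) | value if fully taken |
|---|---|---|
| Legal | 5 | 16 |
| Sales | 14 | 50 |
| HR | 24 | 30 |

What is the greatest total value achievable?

81

Rank by value-to-size ratio: Sales 50/14≈3.57, Legal 16/5≈3.2, HR 30/24≈1.25.
All 14 $ of Sales fit (value 50) ; 17 remain.
Take all of Legal (5 $, value 16) ; 12 $ left.
Fill the last 12 $ with part of HR: 12/24 of it earns 15.
Total value = 81.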